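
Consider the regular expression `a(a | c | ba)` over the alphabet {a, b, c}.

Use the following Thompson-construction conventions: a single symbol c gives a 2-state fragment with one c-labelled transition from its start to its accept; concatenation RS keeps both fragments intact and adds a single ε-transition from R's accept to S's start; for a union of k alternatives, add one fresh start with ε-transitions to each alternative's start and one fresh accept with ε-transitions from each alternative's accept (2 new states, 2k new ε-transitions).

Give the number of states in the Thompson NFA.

12

Recursing over subexpressions:
Each of the 5 symbol leaves contributes a 2-state fragment.
  ba = 4 states
  a | c | ba = 10 states
  a(a | c | ba) = 12 states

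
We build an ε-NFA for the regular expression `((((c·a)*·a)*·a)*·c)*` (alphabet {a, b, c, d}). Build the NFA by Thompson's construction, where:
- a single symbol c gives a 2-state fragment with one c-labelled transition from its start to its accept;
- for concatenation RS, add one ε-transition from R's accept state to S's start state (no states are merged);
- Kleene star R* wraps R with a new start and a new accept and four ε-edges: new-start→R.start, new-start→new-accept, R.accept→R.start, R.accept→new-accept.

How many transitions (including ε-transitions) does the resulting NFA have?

25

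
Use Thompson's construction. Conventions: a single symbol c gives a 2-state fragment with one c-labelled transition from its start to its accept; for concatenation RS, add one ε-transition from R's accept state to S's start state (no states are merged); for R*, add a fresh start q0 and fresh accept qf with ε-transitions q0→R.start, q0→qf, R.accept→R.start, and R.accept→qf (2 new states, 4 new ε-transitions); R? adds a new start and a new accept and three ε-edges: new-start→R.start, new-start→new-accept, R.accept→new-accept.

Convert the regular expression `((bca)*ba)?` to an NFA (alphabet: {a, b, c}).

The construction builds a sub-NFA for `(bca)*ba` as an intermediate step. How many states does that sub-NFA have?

12

Fragment for `(bca)*ba`:
Each of the 5 symbol leaves contributes a 2-state fragment.
  bca — 6 states
  (bca)* — 8 states
  (bca)*ba — 12 states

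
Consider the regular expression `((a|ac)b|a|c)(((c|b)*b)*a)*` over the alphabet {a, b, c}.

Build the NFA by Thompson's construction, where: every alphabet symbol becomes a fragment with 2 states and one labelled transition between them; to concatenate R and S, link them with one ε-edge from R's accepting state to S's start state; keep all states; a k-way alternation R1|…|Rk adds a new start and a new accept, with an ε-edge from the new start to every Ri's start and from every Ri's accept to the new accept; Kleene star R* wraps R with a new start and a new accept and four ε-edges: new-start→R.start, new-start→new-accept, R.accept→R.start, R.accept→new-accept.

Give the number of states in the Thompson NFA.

Bottom-up over the parse tree:
Each of the 10 symbol leaves contributes a 2-state fragment.
  ac : 4 states
  a|ac : 8 states
  (a|ac)b : 10 states
  (a|ac)b|a|c : 16 states
  c|b : 6 states
  (c|b)* : 8 states
  (c|b)*b : 10 states
  ((c|b)*b)* : 12 states
  ((c|b)*b)*a : 14 states
  (((c|b)*b)*a)* : 16 states
  ((a|ac)b|a|c)(((c|b)*b)*a)* : 32 states

32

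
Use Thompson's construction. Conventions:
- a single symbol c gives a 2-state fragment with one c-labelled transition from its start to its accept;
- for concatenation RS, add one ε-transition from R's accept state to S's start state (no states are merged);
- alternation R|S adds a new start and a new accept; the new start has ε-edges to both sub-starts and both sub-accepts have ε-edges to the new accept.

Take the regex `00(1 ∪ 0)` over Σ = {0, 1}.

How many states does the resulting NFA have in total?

Bottom-up over the parse tree:
Each of the 4 symbol leaves contributes a 2-state fragment.
  1 ∪ 0 → 6 states
  00(1 ∪ 0) → 10 states

10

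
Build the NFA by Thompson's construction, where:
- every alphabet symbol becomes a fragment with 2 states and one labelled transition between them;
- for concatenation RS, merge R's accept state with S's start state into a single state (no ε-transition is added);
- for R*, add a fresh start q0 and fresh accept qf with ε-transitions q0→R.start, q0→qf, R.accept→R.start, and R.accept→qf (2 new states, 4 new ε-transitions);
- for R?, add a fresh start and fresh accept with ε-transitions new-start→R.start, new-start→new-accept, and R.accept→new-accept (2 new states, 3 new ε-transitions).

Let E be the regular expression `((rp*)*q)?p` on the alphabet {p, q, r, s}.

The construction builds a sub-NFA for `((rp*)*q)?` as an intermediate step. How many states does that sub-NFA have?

10

Fragment for `((rp*)*q)?`:
Each of the 3 symbol leaves contributes a 2-state fragment.
  p* → 4 states
  rp* → 5 states
  (rp*)* → 7 states
  (rp*)*q → 8 states
  ((rp*)*q)? → 10 states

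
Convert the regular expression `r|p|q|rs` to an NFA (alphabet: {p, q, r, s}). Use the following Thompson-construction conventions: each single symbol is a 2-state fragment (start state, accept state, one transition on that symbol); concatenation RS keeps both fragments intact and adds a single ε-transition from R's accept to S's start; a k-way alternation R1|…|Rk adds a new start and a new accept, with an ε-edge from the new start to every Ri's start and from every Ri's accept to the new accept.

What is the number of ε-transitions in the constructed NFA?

Bottom-up over the parse tree:
Each of the 5 symbol leaves contributes 0 ε-transitions.
  rs — 1 ε-transition
  r|p|q|rs — 9 ε-transitions

9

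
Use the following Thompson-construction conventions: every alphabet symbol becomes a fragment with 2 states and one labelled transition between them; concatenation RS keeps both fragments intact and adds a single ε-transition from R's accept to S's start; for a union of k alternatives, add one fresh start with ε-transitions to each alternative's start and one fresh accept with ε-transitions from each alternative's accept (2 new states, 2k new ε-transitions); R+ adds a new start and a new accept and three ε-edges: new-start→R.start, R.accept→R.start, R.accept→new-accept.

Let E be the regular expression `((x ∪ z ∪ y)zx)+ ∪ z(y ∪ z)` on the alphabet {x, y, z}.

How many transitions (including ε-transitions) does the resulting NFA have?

Bottom-up over the parse tree:
Each of the 8 symbol leaves contributes 1 transition (1 symbol, 0 ε).
  x ∪ z ∪ y — 9 transitions (3 symbol, 6 ε)
  (x ∪ z ∪ y)zx — 13 transitions (5 symbol, 8 ε)
  ((x ∪ z ∪ y)zx)+ — 16 transitions (5 symbol, 11 ε)
  y ∪ z — 6 transitions (2 symbol, 4 ε)
  z(y ∪ z) — 8 transitions (3 symbol, 5 ε)
  ((x ∪ z ∪ y)zx)+ ∪ z(y ∪ z) — 28 transitions (8 symbol, 20 ε)

28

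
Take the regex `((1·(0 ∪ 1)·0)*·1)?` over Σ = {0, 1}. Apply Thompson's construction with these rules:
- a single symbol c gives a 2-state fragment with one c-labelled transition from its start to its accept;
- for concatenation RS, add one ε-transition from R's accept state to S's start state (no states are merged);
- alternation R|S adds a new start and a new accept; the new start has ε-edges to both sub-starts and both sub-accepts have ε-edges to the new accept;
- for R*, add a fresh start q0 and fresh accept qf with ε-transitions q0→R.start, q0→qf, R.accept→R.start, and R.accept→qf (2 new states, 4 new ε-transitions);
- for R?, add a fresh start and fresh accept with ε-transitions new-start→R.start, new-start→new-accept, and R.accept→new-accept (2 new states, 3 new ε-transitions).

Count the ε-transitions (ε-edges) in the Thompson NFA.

By structural recursion:
Each of the 5 symbol leaves contributes 0 ε-transitions.
  0 ∪ 1 — 4 ε-transitions
  1·(0 ∪ 1)·0 — 6 ε-transitions
  (1·(0 ∪ 1)·0)* — 10 ε-transitions
  (1·(0 ∪ 1)·0)*·1 — 11 ε-transitions
  ((1·(0 ∪ 1)·0)*·1)? — 14 ε-transitions

14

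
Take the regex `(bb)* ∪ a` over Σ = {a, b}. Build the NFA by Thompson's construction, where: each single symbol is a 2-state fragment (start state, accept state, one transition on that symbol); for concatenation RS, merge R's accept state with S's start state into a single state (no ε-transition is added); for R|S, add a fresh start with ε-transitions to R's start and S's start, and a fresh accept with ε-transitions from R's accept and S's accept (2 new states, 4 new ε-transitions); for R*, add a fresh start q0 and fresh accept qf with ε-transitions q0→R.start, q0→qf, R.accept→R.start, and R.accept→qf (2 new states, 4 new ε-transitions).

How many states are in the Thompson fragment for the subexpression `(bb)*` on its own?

5

Fragment for `(bb)*`:
Each of the 2 symbol leaves contributes a 2-state fragment.
  bb → 3 states
  (bb)* → 5 states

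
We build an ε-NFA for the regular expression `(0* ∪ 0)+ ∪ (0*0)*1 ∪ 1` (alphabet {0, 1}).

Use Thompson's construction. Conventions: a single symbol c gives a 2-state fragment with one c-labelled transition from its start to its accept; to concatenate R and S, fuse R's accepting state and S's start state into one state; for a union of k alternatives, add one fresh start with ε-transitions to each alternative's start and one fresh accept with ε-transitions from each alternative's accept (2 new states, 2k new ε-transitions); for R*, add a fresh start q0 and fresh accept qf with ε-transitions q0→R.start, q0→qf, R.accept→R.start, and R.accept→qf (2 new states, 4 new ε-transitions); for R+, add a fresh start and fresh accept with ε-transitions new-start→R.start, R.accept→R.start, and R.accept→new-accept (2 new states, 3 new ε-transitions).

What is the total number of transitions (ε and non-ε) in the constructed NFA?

31

Bottom-up over the parse tree:
Each of the 6 symbol leaves contributes 1 transition (1 symbol, 0 ε).
  0* : 5 transitions (1 symbol, 4 ε)
  0* ∪ 0 : 10 transitions (2 symbol, 8 ε)
  (0* ∪ 0)+ : 13 transitions (2 symbol, 11 ε)
  0* : 5 transitions (1 symbol, 4 ε)
  0*0 : 6 transitions (2 symbol, 4 ε)
  (0*0)* : 10 transitions (2 symbol, 8 ε)
  (0*0)*1 : 11 transitions (3 symbol, 8 ε)
  (0* ∪ 0)+ ∪ (0*0)*1 ∪ 1 : 31 transitions (6 symbol, 25 ε)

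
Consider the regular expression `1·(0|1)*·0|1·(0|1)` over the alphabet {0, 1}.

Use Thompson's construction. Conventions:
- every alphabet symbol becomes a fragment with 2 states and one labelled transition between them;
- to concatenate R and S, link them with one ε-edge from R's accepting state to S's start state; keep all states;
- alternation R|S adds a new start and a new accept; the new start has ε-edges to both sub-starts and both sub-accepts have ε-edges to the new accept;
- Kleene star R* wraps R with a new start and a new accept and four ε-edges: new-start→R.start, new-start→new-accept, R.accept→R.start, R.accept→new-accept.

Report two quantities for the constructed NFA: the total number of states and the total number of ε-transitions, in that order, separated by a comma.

Recursing over subexpressions:
Each of the 7 symbol leaves contributes 2 states and 0 ε-transitions.
  0|1 — 6 states, 4 ε-transitions
  (0|1)* — 8 states, 8 ε-transitions
  1·(0|1)*·0 — 12 states, 10 ε-transitions
  0|1 — 6 states, 4 ε-transitions
  1·(0|1) — 8 states, 5 ε-transitions
  1·(0|1)*·0|1·(0|1) — 22 states, 19 ε-transitions

22, 19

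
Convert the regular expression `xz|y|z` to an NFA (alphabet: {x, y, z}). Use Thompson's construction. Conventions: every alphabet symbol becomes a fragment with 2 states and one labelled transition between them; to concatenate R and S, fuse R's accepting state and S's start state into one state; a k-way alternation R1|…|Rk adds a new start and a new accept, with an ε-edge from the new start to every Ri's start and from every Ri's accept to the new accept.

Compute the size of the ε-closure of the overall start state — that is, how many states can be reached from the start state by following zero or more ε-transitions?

4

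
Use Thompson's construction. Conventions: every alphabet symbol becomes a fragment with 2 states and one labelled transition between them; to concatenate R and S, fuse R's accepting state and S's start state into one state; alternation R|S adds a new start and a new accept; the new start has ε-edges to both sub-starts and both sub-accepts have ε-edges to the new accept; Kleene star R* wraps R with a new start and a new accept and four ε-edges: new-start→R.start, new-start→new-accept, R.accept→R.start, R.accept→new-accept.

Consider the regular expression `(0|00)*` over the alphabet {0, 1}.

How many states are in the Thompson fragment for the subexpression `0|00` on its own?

Fragment for `0|00`:
Each of the 3 symbol leaves contributes a 2-state fragment.
  00 : 3 states
  0|00 : 7 states

7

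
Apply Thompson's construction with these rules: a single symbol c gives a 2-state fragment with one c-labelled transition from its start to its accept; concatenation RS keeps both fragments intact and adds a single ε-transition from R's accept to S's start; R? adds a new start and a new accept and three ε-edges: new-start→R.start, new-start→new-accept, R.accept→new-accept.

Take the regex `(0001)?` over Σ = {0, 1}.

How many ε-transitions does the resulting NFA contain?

6

Building bottom-up:
Each of the 4 symbol leaves contributes 0 ε-transitions.
  0001 = 3 ε-transitions
  (0001)? = 6 ε-transitions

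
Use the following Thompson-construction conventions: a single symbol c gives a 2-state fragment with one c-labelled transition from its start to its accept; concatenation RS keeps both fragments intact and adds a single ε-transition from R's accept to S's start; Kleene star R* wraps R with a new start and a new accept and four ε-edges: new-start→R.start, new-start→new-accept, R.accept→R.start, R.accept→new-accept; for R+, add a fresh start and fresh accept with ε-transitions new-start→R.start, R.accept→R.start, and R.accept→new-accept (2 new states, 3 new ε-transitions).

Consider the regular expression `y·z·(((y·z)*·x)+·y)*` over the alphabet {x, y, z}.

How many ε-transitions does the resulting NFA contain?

By structural recursion:
Each of the 6 symbol leaves contributes 0 ε-transitions.
  y·z — 1 ε-transition
  (y·z)* — 5 ε-transitions
  (y·z)*·x — 6 ε-transitions
  ((y·z)*·x)+ — 9 ε-transitions
  ((y·z)*·x)+·y — 10 ε-transitions
  (((y·z)*·x)+·y)* — 14 ε-transitions
  y·z·(((y·z)*·x)+·y)* — 16 ε-transitions

16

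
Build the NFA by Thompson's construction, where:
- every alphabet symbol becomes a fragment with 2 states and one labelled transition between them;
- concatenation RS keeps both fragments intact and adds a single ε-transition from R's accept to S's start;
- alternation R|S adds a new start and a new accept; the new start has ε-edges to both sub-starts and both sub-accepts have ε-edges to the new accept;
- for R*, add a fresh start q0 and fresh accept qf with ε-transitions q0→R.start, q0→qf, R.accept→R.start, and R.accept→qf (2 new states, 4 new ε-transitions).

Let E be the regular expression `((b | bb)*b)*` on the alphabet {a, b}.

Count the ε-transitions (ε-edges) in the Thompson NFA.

Building bottom-up:
Each of the 4 symbol leaves contributes 0 ε-transitions.
  bb : 1 ε-transition
  b | bb : 5 ε-transitions
  (b | bb)* : 9 ε-transitions
  (b | bb)*b : 10 ε-transitions
  ((b | bb)*b)* : 14 ε-transitions

14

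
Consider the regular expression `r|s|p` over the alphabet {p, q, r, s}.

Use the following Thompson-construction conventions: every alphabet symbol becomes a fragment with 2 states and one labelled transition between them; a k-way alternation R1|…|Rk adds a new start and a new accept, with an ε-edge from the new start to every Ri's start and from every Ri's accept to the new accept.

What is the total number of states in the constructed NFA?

Per subexpression:
Each of the 3 symbol leaves contributes a 2-state fragment.
  r|s|p : 8 states

8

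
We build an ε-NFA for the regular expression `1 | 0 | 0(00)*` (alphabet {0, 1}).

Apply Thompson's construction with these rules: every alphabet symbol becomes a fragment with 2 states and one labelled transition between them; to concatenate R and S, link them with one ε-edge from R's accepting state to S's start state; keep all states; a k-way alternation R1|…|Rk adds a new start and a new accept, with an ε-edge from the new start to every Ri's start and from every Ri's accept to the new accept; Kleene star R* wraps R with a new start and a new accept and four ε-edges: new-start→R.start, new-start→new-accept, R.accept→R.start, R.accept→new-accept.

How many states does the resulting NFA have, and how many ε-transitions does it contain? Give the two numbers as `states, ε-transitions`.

Recursing over subexpressions:
Each of the 5 symbol leaves contributes 2 states and 0 ε-transitions.
  00 — 4 states, 1 ε-transition
  (00)* — 6 states, 5 ε-transitions
  0(00)* — 8 states, 6 ε-transitions
  1 | 0 | 0(00)* — 14 states, 12 ε-transitions

14, 12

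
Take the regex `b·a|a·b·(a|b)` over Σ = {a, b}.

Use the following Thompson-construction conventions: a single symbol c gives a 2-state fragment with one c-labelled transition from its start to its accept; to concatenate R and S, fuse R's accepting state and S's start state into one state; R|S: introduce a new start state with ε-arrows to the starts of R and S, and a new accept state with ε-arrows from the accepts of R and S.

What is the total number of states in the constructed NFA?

13

Per subexpression:
Each of the 6 symbol leaves contributes a 2-state fragment.
  b·a = 3 states
  a|b = 6 states
  a·b·(a|b) = 8 states
  b·a|a·b·(a|b) = 13 states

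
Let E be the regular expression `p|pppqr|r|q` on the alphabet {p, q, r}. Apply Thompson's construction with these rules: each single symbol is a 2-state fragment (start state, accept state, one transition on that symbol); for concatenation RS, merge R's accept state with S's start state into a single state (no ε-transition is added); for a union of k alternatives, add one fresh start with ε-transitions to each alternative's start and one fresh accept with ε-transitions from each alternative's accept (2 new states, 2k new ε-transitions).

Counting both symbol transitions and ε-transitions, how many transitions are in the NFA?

16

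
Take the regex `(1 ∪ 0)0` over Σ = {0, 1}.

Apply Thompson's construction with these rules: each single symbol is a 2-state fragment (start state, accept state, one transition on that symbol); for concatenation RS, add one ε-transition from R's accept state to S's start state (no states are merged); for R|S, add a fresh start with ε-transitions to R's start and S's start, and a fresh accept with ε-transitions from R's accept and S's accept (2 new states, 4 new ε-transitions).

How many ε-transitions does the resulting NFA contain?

5

Recursing over subexpressions:
Each of the 3 symbol leaves contributes 0 ε-transitions.
  1 ∪ 0 = 4 ε-transitions
  (1 ∪ 0)0 = 5 ε-transitions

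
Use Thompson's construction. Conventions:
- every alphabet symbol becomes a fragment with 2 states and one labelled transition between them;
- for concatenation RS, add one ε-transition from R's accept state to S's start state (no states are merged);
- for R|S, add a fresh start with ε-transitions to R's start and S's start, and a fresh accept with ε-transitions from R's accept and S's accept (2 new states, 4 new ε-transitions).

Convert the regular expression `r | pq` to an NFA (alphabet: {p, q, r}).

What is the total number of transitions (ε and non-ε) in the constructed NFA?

Bottom-up over the parse tree:
Each of the 3 symbol leaves contributes 1 transition (1 symbol, 0 ε).
  pq → 3 transitions (2 symbol, 1 ε)
  r | pq → 8 transitions (3 symbol, 5 ε)

8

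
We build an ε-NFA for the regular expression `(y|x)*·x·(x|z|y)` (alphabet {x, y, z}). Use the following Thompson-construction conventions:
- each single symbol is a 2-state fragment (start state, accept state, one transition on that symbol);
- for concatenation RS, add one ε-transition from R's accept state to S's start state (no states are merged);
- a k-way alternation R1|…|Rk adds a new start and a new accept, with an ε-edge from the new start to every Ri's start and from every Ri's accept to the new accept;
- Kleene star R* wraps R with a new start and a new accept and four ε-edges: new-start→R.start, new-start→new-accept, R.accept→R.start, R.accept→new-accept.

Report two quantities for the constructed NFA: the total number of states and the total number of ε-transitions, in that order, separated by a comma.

Recursing over subexpressions:
Each of the 6 symbol leaves contributes 2 states and 0 ε-transitions.
  y|x : 6 states, 4 ε-transitions
  (y|x)* : 8 states, 8 ε-transitions
  x|z|y : 8 states, 6 ε-transitions
  (y|x)*·x·(x|z|y) : 18 states, 16 ε-transitions

18, 16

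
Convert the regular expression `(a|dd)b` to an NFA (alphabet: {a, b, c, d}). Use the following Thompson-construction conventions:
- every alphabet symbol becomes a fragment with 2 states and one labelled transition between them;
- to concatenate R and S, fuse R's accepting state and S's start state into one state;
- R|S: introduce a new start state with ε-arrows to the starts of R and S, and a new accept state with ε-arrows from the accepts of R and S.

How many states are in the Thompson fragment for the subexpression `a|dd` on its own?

7

Fragment for `a|dd`:
Each of the 3 symbol leaves contributes a 2-state fragment.
  dd → 3 states
  a|dd → 7 states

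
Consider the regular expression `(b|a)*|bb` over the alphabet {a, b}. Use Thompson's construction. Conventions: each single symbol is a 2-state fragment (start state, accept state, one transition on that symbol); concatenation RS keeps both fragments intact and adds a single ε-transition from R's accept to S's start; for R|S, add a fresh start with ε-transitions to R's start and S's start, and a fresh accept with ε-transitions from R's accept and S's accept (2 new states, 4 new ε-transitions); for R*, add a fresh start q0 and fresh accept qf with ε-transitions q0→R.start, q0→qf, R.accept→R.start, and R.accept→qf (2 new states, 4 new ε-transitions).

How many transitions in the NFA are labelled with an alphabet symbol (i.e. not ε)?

4

Recursing over subexpressions:
Each of the 4 symbol leaves contributes exactly 1 symbol transition.
  b|a → 2 symbol transitions
  (b|a)* → 2 symbol transitions
  bb → 2 symbol transitions
  (b|a)*|bb → 4 symbol transitions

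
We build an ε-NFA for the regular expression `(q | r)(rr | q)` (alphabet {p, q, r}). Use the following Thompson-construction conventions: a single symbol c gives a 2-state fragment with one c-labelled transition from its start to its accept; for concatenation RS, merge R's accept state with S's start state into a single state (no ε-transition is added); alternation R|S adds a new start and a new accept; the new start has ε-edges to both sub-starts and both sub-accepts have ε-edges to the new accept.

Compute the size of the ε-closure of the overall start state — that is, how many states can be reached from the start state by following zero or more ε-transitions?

3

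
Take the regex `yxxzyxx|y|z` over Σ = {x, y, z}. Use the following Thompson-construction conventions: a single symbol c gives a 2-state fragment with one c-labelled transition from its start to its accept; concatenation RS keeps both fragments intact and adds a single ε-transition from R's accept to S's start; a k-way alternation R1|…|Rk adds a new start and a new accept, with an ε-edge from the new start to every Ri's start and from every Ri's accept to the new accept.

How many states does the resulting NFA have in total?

Building bottom-up:
Each of the 9 symbol leaves contributes a 2-state fragment.
  yxxzyxx = 14 states
  yxxzyxx|y|z = 20 states

20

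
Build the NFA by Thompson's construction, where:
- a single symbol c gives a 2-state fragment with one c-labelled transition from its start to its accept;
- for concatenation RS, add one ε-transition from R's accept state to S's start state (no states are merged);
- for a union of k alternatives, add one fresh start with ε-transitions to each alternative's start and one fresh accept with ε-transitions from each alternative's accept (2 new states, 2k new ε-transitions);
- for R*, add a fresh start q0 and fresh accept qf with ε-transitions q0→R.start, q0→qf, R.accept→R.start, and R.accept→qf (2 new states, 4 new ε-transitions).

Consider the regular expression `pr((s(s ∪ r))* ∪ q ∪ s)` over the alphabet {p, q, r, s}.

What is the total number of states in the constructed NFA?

20

Bottom-up over the parse tree:
Each of the 7 symbol leaves contributes a 2-state fragment.
  s ∪ r — 6 states
  s(s ∪ r) — 8 states
  (s(s ∪ r))* — 10 states
  (s(s ∪ r))* ∪ q ∪ s — 16 states
  pr((s(s ∪ r))* ∪ q ∪ s) — 20 states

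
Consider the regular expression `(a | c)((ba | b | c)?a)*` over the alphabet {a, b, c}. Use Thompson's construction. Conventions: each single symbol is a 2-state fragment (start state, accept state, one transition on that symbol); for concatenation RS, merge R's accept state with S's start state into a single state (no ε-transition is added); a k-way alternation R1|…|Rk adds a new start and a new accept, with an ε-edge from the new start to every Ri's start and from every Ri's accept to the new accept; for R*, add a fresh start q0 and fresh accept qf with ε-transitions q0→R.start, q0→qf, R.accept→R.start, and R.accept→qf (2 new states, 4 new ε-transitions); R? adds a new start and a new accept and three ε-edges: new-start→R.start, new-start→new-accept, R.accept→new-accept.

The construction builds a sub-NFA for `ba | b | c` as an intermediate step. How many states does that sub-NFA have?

Fragment for `ba | b | c`:
Each of the 4 symbol leaves contributes a 2-state fragment.
  ba = 3 states
  ba | b | c = 9 states

9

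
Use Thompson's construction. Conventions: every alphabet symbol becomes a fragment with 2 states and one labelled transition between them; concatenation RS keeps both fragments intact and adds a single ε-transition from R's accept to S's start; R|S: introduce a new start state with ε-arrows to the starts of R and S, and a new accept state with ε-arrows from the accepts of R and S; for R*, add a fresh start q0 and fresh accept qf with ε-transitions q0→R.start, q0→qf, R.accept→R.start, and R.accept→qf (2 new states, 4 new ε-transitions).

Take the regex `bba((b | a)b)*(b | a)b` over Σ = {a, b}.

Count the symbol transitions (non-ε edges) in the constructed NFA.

Recursing over subexpressions:
Each of the 9 symbol leaves contributes exactly 1 symbol transition.
  b | a : 2 symbol transitions
  (b | a)b : 3 symbol transitions
  ((b | a)b)* : 3 symbol transitions
  b | a : 2 symbol transitions
  bba((b | a)b)*(b | a)b : 9 symbol transitions

9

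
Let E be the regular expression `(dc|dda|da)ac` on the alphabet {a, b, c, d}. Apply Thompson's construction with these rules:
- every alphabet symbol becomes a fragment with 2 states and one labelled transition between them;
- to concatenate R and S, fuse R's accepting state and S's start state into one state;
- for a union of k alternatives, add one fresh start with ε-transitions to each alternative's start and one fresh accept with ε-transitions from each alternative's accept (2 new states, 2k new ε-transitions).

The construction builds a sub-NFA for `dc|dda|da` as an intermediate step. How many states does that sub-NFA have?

12

Fragment for `dc|dda|da`:
Each of the 7 symbol leaves contributes a 2-state fragment.
  dc = 3 states
  dda = 4 states
  da = 3 states
  dc|dda|da = 12 states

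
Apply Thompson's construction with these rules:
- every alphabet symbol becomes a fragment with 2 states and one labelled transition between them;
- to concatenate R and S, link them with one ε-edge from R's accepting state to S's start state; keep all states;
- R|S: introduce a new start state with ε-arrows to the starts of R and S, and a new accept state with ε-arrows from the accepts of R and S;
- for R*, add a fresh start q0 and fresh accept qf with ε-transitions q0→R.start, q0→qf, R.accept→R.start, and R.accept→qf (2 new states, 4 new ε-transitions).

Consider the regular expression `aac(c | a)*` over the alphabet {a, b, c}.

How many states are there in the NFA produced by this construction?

14

Recursing over subexpressions:
Each of the 5 symbol leaves contributes a 2-state fragment.
  c | a : 6 states
  (c | a)* : 8 states
  aac(c | a)* : 14 states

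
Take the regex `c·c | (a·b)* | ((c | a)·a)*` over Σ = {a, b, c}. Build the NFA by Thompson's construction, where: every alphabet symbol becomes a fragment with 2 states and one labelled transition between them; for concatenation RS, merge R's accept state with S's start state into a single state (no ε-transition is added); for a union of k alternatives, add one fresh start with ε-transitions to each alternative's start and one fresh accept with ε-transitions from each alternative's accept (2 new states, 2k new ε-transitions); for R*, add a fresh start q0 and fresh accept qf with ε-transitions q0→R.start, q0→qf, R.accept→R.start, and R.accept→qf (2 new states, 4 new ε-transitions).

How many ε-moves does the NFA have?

18

Recursing over subexpressions:
Each of the 7 symbol leaves contributes 0 ε-transitions.
  c·c → 0 ε-transitions
  a·b → 0 ε-transitions
  (a·b)* → 4 ε-transitions
  c | a → 4 ε-transitions
  (c | a)·a → 4 ε-transitions
  ((c | a)·a)* → 8 ε-transitions
  c·c | (a·b)* | ((c | a)·a)* → 18 ε-transitions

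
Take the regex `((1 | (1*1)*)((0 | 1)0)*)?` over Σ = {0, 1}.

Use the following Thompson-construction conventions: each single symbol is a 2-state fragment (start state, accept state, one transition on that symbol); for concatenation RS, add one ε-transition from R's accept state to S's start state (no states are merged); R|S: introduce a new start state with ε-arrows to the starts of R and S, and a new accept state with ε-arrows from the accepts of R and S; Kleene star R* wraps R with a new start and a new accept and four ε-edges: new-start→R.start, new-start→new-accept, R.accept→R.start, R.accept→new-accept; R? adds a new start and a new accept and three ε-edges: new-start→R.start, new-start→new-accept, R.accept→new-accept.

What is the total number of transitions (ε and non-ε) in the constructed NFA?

32

Building bottom-up:
Each of the 6 symbol leaves contributes 1 transition (1 symbol, 0 ε).
  1* — 5 transitions (1 symbol, 4 ε)
  1*1 — 7 transitions (2 symbol, 5 ε)
  (1*1)* — 11 transitions (2 symbol, 9 ε)
  1 | (1*1)* — 16 transitions (3 symbol, 13 ε)
  0 | 1 — 6 transitions (2 symbol, 4 ε)
  (0 | 1)0 — 8 transitions (3 symbol, 5 ε)
  ((0 | 1)0)* — 12 transitions (3 symbol, 9 ε)
  (1 | (1*1)*)((0 | 1)0)* — 29 transitions (6 symbol, 23 ε)
  ((1 | (1*1)*)((0 | 1)0)*)? — 32 transitions (6 symbol, 26 ε)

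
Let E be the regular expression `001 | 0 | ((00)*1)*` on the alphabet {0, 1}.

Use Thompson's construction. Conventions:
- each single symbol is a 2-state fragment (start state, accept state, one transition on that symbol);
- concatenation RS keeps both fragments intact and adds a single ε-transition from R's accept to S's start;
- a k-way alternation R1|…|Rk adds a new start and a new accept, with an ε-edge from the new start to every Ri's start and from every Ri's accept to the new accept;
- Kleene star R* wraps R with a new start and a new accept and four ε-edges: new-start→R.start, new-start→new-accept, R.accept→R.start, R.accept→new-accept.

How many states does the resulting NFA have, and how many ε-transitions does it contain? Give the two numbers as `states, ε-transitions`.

20, 18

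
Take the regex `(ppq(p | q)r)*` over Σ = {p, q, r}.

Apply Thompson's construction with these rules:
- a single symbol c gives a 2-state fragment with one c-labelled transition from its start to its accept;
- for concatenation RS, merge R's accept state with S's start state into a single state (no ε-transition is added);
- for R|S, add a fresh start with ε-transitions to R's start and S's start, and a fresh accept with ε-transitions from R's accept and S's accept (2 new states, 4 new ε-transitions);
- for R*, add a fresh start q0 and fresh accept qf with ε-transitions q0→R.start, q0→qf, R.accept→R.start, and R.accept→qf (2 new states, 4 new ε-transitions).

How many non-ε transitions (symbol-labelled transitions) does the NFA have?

6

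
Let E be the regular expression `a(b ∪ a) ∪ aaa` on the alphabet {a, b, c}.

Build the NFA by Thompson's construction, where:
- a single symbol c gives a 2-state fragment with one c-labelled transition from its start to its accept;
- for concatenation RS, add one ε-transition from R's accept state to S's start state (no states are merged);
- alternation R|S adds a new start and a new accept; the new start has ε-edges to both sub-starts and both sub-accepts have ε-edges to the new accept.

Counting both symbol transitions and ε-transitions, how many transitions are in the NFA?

Recursing over subexpressions:
Each of the 6 symbol leaves contributes 1 transition (1 symbol, 0 ε).
  b ∪ a : 6 transitions (2 symbol, 4 ε)
  a(b ∪ a) : 8 transitions (3 symbol, 5 ε)
  aaa : 5 transitions (3 symbol, 2 ε)
  a(b ∪ a) ∪ aaa : 17 transitions (6 symbol, 11 ε)

17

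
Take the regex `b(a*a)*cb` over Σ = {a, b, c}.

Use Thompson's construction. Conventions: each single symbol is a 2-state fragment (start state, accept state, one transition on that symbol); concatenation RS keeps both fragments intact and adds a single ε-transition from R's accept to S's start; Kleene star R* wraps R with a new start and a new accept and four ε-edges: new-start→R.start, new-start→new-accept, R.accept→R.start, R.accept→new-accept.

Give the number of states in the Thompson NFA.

Building bottom-up:
Each of the 5 symbol leaves contributes a 2-state fragment.
  a* → 4 states
  a*a → 6 states
  (a*a)* → 8 states
  b(a*a)*cb → 14 states

14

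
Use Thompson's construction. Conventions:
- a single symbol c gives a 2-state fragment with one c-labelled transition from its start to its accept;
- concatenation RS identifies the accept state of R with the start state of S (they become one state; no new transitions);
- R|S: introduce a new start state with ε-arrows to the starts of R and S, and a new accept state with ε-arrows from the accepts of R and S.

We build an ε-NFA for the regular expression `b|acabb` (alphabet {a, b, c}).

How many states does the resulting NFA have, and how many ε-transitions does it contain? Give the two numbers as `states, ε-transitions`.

Bottom-up over the parse tree:
Each of the 6 symbol leaves contributes 2 states and 0 ε-transitions.
  acabb = 6 states, 0 ε-transitions
  b|acabb = 10 states, 4 ε-transitions

10, 4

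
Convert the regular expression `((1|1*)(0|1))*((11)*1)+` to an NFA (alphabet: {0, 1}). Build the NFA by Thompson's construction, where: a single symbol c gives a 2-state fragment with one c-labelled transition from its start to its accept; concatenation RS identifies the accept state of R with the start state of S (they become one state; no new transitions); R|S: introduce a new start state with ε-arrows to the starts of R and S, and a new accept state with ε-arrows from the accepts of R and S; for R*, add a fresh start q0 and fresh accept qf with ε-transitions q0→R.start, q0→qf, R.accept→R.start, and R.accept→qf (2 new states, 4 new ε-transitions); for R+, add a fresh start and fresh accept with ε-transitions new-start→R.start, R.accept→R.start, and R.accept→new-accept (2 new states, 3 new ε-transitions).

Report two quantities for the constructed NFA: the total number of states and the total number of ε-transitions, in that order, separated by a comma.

22, 23

Per subexpression:
Each of the 7 symbol leaves contributes 2 states and 0 ε-transitions.
  1* — 4 states, 4 ε-transitions
  1|1* — 8 states, 8 ε-transitions
  0|1 — 6 states, 4 ε-transitions
  (1|1*)(0|1) — 13 states, 12 ε-transitions
  ((1|1*)(0|1))* — 15 states, 16 ε-transitions
  11 — 3 states, 0 ε-transitions
  (11)* — 5 states, 4 ε-transitions
  (11)*1 — 6 states, 4 ε-transitions
  ((11)*1)+ — 8 states, 7 ε-transitions
  ((1|1*)(0|1))*((11)*1)+ — 22 states, 23 ε-transitions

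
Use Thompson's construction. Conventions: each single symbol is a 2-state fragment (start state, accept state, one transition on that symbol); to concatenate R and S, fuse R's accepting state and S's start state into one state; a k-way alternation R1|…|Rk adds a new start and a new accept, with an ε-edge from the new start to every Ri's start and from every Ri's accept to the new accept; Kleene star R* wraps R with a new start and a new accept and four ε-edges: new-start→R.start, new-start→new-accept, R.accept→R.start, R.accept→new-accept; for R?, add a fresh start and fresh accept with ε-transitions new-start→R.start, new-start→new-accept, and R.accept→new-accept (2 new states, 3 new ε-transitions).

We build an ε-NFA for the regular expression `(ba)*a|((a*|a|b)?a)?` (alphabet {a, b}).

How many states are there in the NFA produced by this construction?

Bottom-up over the parse tree:
Each of the 7 symbol leaves contributes a 2-state fragment.
  ba : 3 states
  (ba)* : 5 states
  (ba)*a : 6 states
  a* : 4 states
  a*|a|b : 10 states
  (a*|a|b)? : 12 states
  (a*|a|b)?a : 13 states
  ((a*|a|b)?a)? : 15 states
  (ba)*a|((a*|a|b)?a)? : 23 states

23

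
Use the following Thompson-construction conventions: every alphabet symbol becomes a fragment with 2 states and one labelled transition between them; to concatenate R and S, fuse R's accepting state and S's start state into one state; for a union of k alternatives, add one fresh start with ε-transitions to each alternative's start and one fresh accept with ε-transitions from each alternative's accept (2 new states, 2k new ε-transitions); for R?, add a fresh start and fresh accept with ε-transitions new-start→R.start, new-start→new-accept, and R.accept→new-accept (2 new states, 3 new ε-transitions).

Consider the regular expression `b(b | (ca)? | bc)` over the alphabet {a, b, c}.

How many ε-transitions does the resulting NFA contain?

By structural recursion:
Each of the 6 symbol leaves contributes 0 ε-transitions.
  ca — 0 ε-transitions
  (ca)? — 3 ε-transitions
  bc — 0 ε-transitions
  b | (ca)? | bc — 9 ε-transitions
  b(b | (ca)? | bc) — 9 ε-transitions

9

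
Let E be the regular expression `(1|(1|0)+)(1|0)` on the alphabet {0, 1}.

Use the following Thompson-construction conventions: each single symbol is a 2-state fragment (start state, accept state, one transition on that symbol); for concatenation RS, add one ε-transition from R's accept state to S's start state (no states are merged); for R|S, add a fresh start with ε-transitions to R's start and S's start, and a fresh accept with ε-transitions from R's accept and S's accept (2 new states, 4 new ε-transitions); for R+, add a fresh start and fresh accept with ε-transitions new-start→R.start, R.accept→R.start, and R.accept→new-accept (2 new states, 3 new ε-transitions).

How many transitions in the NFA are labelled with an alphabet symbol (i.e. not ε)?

5

Building bottom-up:
Each of the 5 symbol leaves contributes exactly 1 symbol transition.
  1|0 : 2 symbol transitions
  (1|0)+ : 2 symbol transitions
  1|(1|0)+ : 3 symbol transitions
  1|0 : 2 symbol transitions
  (1|(1|0)+)(1|0) : 5 symbol transitions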